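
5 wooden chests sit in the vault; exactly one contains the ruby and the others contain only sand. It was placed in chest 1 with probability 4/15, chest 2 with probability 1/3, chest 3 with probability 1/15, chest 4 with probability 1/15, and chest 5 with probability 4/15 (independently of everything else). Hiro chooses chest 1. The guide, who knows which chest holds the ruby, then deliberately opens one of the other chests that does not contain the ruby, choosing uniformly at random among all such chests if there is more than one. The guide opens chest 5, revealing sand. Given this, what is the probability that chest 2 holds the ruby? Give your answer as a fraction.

Consider each possible location of the ruby in turn.
If it is in chest 1 (prior 4/15): the guide has 4 equally likely choices, so probability 1/4; weight (4/15)·(1/4) = 1/15.
If it is in chest 2 (prior 1/3): the guide has 3 equally likely choices, so probability 1/3; weight (1/3)·(1/3) = 1/9.
If it is in either of chests 3 and 4 (prior 1/15 each): the guide has 3 equally likely choices, so probability 1/3; weight (1/15)·(1/3) = 1/45 each.
If it is in chest 5 (prior 4/15): the guide opened chest 5, so this case is ruled out; weight (4/15)·0 = 0.
The weights sum to 2/9.
So P(the ruby in chest 2 | the guide opened chest 5) = (1/9) / (2/9) = 1/2.

1/2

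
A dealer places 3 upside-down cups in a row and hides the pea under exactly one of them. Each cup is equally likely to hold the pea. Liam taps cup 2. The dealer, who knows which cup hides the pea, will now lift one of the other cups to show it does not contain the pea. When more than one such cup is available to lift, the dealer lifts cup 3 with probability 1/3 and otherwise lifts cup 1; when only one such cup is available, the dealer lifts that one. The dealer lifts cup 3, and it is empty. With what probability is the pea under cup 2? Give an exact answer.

Condition on the true location of the pea.
If it is under cup 1 (prior 1/3): only cup 3 is available, probability 1; weight (1/3)·1 = 1/3.
If it is under cup 2 (prior 1/3): cup 3 is available, opened with probability 1/3; weight (1/3)·(1/3) = 1/9.
If it is under cup 3 (prior 1/3): the dealer opened cup 3, so this case is ruled out; weight (1/3)·0 = 0.
The weights sum to 4/9.
So P(the pea under cup 2 | the dealer opened cup 3) = (1/9) / (4/9) = 1/4.

1/4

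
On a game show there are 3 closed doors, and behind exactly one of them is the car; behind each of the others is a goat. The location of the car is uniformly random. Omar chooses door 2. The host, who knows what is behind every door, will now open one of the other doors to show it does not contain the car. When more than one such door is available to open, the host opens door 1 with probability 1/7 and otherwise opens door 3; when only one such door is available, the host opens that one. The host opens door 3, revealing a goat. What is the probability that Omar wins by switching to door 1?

Consider each possible location of the car in turn.
If it is behind door 1 (prior 1/3): only door 3 is available, probability 1; weight (1/3)·1 = 1/3.
If it is behind door 2 (prior 1/3): door 1 is available but not opened, probability 6/7; weight (1/3)·(6/7) = 2/7.
If it is behind door 3 (prior 1/3): the host opened door 3, so this case is ruled out; weight (1/3)·0 = 0.
The weights sum to 13/21.
So P(the car behind door 1 | the host opened door 3) = (1/3) / (13/21) = 7/13.

7/13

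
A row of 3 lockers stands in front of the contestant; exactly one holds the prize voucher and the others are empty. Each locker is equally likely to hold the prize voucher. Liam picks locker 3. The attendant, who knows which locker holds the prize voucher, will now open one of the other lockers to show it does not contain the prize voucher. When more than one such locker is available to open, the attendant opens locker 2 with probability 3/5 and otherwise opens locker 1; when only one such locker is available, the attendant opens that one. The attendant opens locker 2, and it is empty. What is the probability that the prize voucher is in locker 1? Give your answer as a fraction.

5/8

Consider each possible location of the prize voucher in turn.
If it is in locker 1 (prior 1/3): only locker 2 is available, probability 1; weight (1/3)·1 = 1/3.
If it is in locker 2 (prior 1/3): the attendant opened locker 2, so this case is ruled out; weight (1/3)·0 = 0.
If it is in locker 3 (prior 1/3): locker 2 is available, opened with probability 3/5; weight (1/3)·(3/5) = 1/5.
The weights sum to 8/15.
So P(the prize voucher in locker 1 | the attendant opened locker 2) = (1/3) / (8/15) = 5/8.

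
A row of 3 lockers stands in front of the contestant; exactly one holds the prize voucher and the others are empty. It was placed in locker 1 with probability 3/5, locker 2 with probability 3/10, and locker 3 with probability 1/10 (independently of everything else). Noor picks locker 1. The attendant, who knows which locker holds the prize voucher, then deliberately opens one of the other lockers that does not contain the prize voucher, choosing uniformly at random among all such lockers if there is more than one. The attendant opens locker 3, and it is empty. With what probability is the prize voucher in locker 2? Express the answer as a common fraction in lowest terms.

1/2

Apply Bayes' rule, conditioning on where the prize voucher actually is.
If it is in locker 1 (prior 3/5): the attendant has 2 equally likely choices, so probability 1/2; weight (3/5)·(1/2) = 3/10.
If it is in locker 2 (prior 3/10): the attendant has no choice, probability 1; weight (3/10)·1 = 3/10.
If it is in locker 3 (prior 1/10): the attendant opened locker 3, so this case is ruled out; weight (1/10)·0 = 0.
The weights sum to 3/5.
So P(the prize voucher in locker 2 | the attendant opened locker 3) = (3/10) / (3/5) = 1/2.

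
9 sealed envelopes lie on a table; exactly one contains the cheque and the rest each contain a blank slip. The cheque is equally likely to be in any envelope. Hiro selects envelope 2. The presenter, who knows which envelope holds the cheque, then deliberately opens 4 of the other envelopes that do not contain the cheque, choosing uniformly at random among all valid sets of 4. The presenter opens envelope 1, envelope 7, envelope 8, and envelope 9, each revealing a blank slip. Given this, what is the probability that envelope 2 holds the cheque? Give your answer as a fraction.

1/9

Consider each possible location of the cheque in turn.
If it is in any of envelopes 1, 7, 8, and 9 (prior 1/9 each): that envelope was opened and seen not to hold the prize — ruled out; weight (1/9)·0 = 0 each.
If it is in envelope 2 (prior 1/9): the presenter has 70 equally likely choices, so probability 1/70; weight (1/9)·(1/70) = 1/630.
If it is in any of envelopes 3, 4, 5, and 6 (prior 1/9 each): the presenter has 35 equally likely choices, so probability 1/35; weight (1/9)·(1/35) = 1/315 each.
The weights sum to 1/70.
So P(the cheque in envelope 2 | the presenter opened envelope 1, envelope 7, envelope 8, and envelope 9) = (1/630) / (1/70) = 1/9.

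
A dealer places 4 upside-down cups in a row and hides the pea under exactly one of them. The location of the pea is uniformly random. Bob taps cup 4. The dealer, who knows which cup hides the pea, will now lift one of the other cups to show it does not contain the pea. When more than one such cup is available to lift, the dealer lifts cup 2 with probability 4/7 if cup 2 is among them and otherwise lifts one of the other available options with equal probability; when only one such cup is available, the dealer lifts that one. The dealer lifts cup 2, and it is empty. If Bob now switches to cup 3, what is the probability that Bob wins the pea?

Condition on the true location of the pea.
If it is under any of cups 1, 3, and 4 (prior 1/4 each): cup 2 is available, opened with probability 4/7; weight (1/4)·(4/7) = 1/7 each.
If it is under cup 2 (prior 1/4): the dealer opened cup 2, so this case is ruled out; weight (1/4)·0 = 0.
The weights sum to 3/7.
So P(the pea under cup 3 | the dealer opened cup 2) = (1/7) / (3/7) = 1/3.

1/3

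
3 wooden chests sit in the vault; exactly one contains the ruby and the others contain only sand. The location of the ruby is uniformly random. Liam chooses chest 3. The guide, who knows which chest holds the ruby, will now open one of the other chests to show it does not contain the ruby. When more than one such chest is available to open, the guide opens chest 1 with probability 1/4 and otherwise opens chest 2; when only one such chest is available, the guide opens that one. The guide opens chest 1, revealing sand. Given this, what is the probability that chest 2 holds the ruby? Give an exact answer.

Apply Bayes' rule, conditioning on where the ruby actually is.
If it is in chest 1 (prior 1/3): the guide opened chest 1, so this case is ruled out; weight (1/3)·0 = 0.
If it is in chest 2 (prior 1/3): only chest 1 is available, probability 1; weight (1/3)·1 = 1/3.
If it is in chest 3 (prior 1/3): chest 1 is available, opened with probability 1/4; weight (1/3)·(1/4) = 1/12.
The weights sum to 5/12.
So P(the ruby in chest 2 | the guide opened chest 1) = (1/3) / (5/12) = 4/5.

4/5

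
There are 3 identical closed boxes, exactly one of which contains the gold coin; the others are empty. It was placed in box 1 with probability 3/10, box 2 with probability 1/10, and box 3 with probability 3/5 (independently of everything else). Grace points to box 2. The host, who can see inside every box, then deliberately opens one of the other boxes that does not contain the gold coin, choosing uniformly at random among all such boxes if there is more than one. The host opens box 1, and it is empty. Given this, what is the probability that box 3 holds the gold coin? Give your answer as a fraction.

12/13

Apply Bayes' rule, conditioning on where the gold coin actually is.
If it is in box 1 (prior 3/10): the host opened box 1, so this case is ruled out; weight (3/10)·0 = 0.
If it is in box 2 (prior 1/10): the host has 2 equally likely choices, so probability 1/2; weight (1/10)·(1/2) = 1/20.
If it is in box 3 (prior 3/5): the host has no choice, probability 1; weight (3/5)·1 = 3/5.
The weights sum to 13/20.
So P(the gold coin in box 3 | the host opened box 1) = (3/5) / (13/20) = 12/13.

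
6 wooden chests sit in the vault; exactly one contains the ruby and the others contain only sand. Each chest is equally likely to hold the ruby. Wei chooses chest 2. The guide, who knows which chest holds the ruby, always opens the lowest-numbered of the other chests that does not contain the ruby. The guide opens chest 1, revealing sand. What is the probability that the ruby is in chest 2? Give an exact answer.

1/5

Apply Bayes' rule, conditioning on where the ruby actually is.
If it is in chest 1 (prior 1/6): the guide opened chest 1, so this case is ruled out; weight (1/6)·0 = 0.
If it is in any of chests 2, 3, 4, 5, and 6 (prior 1/6 each): chest 1 is the lowest-numbered option available, probability 1; weight (1/6)·1 = 1/6 each.
The weights sum to 5/6.
So P(the ruby in chest 2 | the guide opened chest 1) = (1/6) / (5/6) = 1/5.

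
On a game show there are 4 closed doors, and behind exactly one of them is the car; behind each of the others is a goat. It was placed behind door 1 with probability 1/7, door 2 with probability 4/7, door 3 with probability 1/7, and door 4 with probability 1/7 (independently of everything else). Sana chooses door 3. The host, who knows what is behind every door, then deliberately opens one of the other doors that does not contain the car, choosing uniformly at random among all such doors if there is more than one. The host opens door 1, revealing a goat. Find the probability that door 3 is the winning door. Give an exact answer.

Condition on the true location of the car.
If it is behind door 1 (prior 1/7): the host opened door 1, so this case is ruled out; weight (1/7)·0 = 0.
If it is behind door 2 (prior 4/7): the host has 2 equally likely choices, so probability 1/2; weight (4/7)·(1/2) = 2/7.
If it is behind door 3 (prior 1/7): the host has 3 equally likely choices, so probability 1/3; weight (1/7)·(1/3) = 1/21.
If it is behind door 4 (prior 1/7): the host has 2 equally likely choices, so probability 1/2; weight (1/7)·(1/2) = 1/14.
The weights sum to 17/42.
So P(the car behind door 3 | the host opened door 1) = (1/21) / (17/42) = 2/17.

2/17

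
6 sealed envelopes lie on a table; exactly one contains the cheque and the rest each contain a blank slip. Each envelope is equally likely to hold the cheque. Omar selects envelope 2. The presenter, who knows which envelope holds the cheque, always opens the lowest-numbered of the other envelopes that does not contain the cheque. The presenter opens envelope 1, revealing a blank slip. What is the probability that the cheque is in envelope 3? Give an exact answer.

1/5

Apply Bayes' rule, conditioning on where the cheque actually is.
If it is in envelope 1 (prior 1/6): the presenter opened envelope 1, so this case is ruled out; weight (1/6)·0 = 0.
If it is in any of envelopes 2, 3, 4, 5, and 6 (prior 1/6 each): envelope 1 is the lowest-numbered option available, probability 1; weight (1/6)·1 = 1/6 each.
The weights sum to 5/6.
So P(the cheque in envelope 3 | the presenter opened envelope 1) = (1/6) / (5/6) = 1/5.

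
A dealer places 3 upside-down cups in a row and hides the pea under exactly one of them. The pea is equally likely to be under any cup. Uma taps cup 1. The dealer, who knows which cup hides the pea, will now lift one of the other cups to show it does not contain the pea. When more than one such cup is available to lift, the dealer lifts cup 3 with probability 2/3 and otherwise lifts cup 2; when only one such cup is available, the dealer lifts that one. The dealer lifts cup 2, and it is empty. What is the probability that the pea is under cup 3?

3/4

Condition on the true location of the pea.
If it is under cup 1 (prior 1/3): cup 3 is available but not opened, probability 1/3; weight (1/3)·(1/3) = 1/9.
If it is under cup 2 (prior 1/3): the dealer opened cup 2, so this case is ruled out; weight (1/3)·0 = 0.
If it is under cup 3 (prior 1/3): only cup 2 is available, probability 1; weight (1/3)·1 = 1/3.
The weights sum to 4/9.
So P(the pea under cup 3 | the dealer opened cup 2) = (1/3) / (4/9) = 3/4.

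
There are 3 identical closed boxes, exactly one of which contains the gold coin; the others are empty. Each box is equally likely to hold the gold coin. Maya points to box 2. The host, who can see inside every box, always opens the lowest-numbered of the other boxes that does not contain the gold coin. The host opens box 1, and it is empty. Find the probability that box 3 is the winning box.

1/2

Condition on the true location of the gold coin.
If it is in box 1 (prior 1/3): the host opened box 1, so this case is ruled out; weight (1/3)·0 = 0.
If it is in either of boxes 2 and 3 (prior 1/3 each): box 1 is the lowest-numbered option available, probability 1; weight (1/3)·1 = 1/3 each.
The weights sum to 2/3.
So P(the gold coin in box 3 | the host opened box 1) = (1/3) / (2/3) = 1/2.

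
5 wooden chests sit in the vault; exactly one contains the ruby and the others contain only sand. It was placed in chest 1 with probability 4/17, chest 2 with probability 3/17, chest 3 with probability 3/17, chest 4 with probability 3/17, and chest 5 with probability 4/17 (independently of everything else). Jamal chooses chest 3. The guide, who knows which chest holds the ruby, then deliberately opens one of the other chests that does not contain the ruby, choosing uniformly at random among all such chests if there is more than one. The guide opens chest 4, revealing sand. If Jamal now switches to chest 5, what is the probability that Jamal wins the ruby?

16/53

Condition on the true location of the ruby.
If it is in either of chests 1 and 5 (prior 4/17 each): the guide has 3 equally likely choices, so probability 1/3; weight (4/17)·(1/3) = 4/51 each.
If it is in chest 2 (prior 3/17): the guide has 3 equally likely choices, so probability 1/3; weight (3/17)·(1/3) = 1/17.
If it is in chest 3 (prior 3/17): the guide has 4 equally likely choices, so probability 1/4; weight (3/17)·(1/4) = 3/68.
If it is in chest 4 (prior 3/17): the guide opened chest 4, so this case is ruled out; weight (3/17)·0 = 0.
The weights sum to 53/204.
So P(the ruby in chest 5 | the guide opened chest 4) = (4/51) / (53/204) = 16/53.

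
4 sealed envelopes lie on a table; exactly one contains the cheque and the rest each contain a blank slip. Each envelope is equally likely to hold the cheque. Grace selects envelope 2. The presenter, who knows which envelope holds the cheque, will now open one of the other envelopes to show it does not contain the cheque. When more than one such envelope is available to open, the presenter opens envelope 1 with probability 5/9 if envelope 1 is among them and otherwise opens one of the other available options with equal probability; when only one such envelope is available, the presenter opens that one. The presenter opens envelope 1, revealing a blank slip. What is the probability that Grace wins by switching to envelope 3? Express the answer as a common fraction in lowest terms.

1/3

Condition on the true location of the cheque.
If it is in envelope 1 (prior 1/4): the presenter opened envelope 1, so this case is ruled out; weight (1/4)·0 = 0.
If it is in any of envelopes 2, 3, and 4 (prior 1/4 each): envelope 1 is available, opened with probability 5/9; weight (1/4)·(5/9) = 5/36 each.
The weights sum to 5/12.
So P(the cheque in envelope 3 | the presenter opened envelope 1) = (5/36) / (5/12) = 1/3.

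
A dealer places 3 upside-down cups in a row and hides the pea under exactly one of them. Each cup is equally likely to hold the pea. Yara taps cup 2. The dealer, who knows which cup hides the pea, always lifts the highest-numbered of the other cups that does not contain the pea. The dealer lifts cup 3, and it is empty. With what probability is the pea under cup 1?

Condition on the true location of the pea.
If it is under either of cups 1 and 2 (prior 1/3 each): cup 3 is the highest-numbered option available, probability 1; weight (1/3)·1 = 1/3 each.
If it is under cup 3 (prior 1/3): the dealer opened cup 3, so this case is ruled out; weight (1/3)·0 = 0.
The weights sum to 2/3.
So P(the pea under cup 1 | the dealer opened cup 3) = (1/3) / (2/3) = 1/2.

1/2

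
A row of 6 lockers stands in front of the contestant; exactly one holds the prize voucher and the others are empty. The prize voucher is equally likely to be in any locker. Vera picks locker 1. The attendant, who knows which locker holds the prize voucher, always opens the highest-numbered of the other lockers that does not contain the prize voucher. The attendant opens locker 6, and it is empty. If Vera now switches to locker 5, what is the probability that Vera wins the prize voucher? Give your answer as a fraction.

1/5

Apply Bayes' rule, conditioning on where the prize voucher actually is.
If it is in any of lockers 1, 2, 3, 4, and 5 (prior 1/6 each): locker 6 is the highest-numbered option available, probability 1; weight (1/6)·1 = 1/6 each.
If it is in locker 6 (prior 1/6): the attendant opened locker 6, so this case is ruled out; weight (1/6)·0 = 0.
The weights sum to 5/6.
So P(the prize voucher in locker 5 | the attendant opened locker 6) = (1/6) / (5/6) = 1/5.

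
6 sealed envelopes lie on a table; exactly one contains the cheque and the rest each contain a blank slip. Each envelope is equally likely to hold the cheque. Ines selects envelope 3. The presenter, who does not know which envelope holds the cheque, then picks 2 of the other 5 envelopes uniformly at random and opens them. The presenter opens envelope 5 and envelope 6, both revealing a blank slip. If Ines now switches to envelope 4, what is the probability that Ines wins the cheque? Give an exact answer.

1/4

Consider each possible location of the cheque in turn.
If it is in any of envelopes 1, 2, 3, and 4 (prior 1/6 each): the presenter picks exactly this set with probability 1/10 regardless, and none is the prize; weight (1/6)·(1/10) = 1/60 each.
If it is in either of envelopes 5 and 6 (prior 1/6 each): that envelope was opened and seen not to hold the prize — ruled out; weight (1/6)·0 = 0 each.
The weights sum to 1/15.
So P(the cheque in envelope 4 | the presenter opened envelope 5 and envelope 6) = (1/60) / (1/15) = 1/4.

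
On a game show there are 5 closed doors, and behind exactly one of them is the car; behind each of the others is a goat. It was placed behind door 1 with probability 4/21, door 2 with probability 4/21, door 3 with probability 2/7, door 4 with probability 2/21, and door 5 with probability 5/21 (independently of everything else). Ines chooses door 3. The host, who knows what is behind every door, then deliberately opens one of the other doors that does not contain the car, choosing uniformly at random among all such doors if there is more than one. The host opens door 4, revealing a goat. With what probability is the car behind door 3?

9/35

Condition on the true location of the car.
If it is behind either of doors 1 and 2 (prior 4/21 each): the host has 3 equally likely choices, so probability 1/3; weight (4/21)·(1/3) = 4/63 each.
If it is behind door 3 (prior 2/7): the host has 4 equally likely choices, so probability 1/4; weight (2/7)·(1/4) = 1/14.
If it is behind door 4 (prior 2/21): the host opened door 4, so this case is ruled out; weight (2/21)·0 = 0.
If it is behind door 5 (prior 5/21): the host has 3 equally likely choices, so probability 1/3; weight (5/21)·(1/3) = 5/63.
The weights sum to 5/18.
So P(the car behind door 3 | the host opened door 4) = (1/14) / (5/18) = 9/35.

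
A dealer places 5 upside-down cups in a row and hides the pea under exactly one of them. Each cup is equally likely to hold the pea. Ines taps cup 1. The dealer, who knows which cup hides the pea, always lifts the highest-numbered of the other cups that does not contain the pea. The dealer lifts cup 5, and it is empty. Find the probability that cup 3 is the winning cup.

Consider each possible location of the pea in turn.
If it is under any of cups 1, 2, 3, and 4 (prior 1/5 each): cup 5 is the highest-numbered option available, probability 1; weight (1/5)·1 = 1/5 each.
If it is under cup 5 (prior 1/5): the dealer opened cup 5, so this case is ruled out; weight (1/5)·0 = 0.
The weights sum to 4/5.
So P(the pea under cup 3 | the dealer opened cup 5) = (1/5) / (4/5) = 1/4.

1/4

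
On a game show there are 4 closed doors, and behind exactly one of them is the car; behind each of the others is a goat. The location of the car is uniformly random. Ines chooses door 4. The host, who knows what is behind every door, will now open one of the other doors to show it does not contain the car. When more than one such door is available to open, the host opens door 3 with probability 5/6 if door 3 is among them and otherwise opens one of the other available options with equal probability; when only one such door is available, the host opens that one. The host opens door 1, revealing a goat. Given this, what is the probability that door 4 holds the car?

1/9

Consider each possible location of the car in turn.
If it is behind door 1 (prior 1/4): the host opened door 1, so this case is ruled out; weight (1/4)·0 = 0.
If it is behind door 2 (prior 1/4): door 3 is available but not opened, probability 1/6; weight (1/4)·(1/6) = 1/24.
If it is behind door 3 (prior 1/4): door 3 holds the prize so is unavailable; the host chooses uniformly among the 2 others, probability 1/2; weight (1/4)·(1/2) = 1/8.
If it is behind door 4 (prior 1/4): door 3 is available but not opened; door 1 gets probability (1 − 5/6)/2 = 1/12; weight (1/4)·(1/12) = 1/48.
The weights sum to 3/16.
So P(the car behind door 4 | the host opened door 1) = (1/48) / (3/16) = 1/9.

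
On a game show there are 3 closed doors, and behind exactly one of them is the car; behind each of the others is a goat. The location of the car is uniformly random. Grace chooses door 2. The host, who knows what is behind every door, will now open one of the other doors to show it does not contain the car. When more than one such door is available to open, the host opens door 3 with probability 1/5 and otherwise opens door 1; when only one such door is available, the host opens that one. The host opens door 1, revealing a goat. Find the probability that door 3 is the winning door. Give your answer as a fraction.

5/9

Condition on the true location of the car.
If it is behind door 1 (prior 1/3): the host opened door 1, so this case is ruled out; weight (1/3)·0 = 0.
If it is behind door 2 (prior 1/3): door 3 is available but not opened, probability 4/5; weight (1/3)·(4/5) = 4/15.
If it is behind door 3 (prior 1/3): only door 1 is available, probability 1; weight (1/3)·1 = 1/3.
The weights sum to 3/5.
So P(the car behind door 3 | the host opened door 1) = (1/3) / (3/5) = 5/9.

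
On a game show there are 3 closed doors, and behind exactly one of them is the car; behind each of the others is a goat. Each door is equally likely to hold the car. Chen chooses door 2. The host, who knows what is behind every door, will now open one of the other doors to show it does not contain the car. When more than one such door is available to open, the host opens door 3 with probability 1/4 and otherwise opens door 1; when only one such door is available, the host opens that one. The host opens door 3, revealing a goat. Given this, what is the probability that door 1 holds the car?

Condition on the true location of the car.
If it is behind door 1 (prior 1/3): only door 3 is available, probability 1; weight (1/3)·1 = 1/3.
If it is behind door 2 (prior 1/3): door 3 is available, opened with probability 1/4; weight (1/3)·(1/4) = 1/12.
If it is behind door 3 (prior 1/3): the host opened door 3, so this case is ruled out; weight (1/3)·0 = 0.
The weights sum to 5/12.
So P(the car behind door 1 | the host opened door 3) = (1/3) / (5/12) = 4/5.

4/5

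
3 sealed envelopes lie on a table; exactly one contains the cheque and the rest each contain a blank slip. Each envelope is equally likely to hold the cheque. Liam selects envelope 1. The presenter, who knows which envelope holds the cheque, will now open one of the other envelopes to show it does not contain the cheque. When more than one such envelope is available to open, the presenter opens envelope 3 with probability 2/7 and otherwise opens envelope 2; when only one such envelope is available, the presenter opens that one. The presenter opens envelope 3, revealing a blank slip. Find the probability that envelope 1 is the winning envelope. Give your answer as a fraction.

2/9

Condition on the true location of the cheque.
If it is in envelope 1 (prior 1/3): envelope 3 is available, opened with probability 2/7; weight (1/3)·(2/7) = 2/21.
If it is in envelope 2 (prior 1/3): only envelope 3 is available, probability 1; weight (1/3)·1 = 1/3.
If it is in envelope 3 (prior 1/3): the presenter opened envelope 3, so this case is ruled out; weight (1/3)·0 = 0.
The weights sum to 3/7.
So P(the cheque in envelope 1 | the presenter opened envelope 3) = (2/21) / (3/7) = 2/9.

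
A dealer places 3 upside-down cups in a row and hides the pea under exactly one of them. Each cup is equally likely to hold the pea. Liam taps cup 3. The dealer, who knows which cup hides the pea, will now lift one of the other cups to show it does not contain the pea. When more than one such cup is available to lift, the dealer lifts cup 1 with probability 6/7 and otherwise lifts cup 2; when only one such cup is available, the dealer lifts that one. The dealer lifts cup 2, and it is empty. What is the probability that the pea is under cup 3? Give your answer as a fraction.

Consider each possible location of the pea in turn.
If it is under cup 1 (prior 1/3): only cup 2 is available, probability 1; weight (1/3)·1 = 1/3.
If it is under cup 2 (prior 1/3): the dealer opened cup 2, so this case is ruled out; weight (1/3)·0 = 0.
If it is under cup 3 (prior 1/3): cup 1 is available but not opened, probability 1/7; weight (1/3)·(1/7) = 1/21.
The weights sum to 8/21.
So P(the pea under cup 3 | the dealer opened cup 2) = (1/21) / (8/21) = 1/8.

1/8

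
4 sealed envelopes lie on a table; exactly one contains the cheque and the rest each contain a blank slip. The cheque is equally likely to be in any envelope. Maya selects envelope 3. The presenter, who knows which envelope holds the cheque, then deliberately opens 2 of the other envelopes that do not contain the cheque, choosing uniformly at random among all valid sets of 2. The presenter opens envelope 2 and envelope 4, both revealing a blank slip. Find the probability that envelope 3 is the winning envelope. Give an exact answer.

Condition on the true location of the cheque.
If it is in envelope 1 (prior 1/4): the presenter has no choice, probability 1; weight (1/4)·1 = 1/4.
If it is in either of envelopes 2 and 4 (prior 1/4 each): that envelope was opened and seen not to hold the prize — ruled out; weight (1/4)·0 = 0 each.
If it is in envelope 3 (prior 1/4): the presenter has 3 equally likely choices, so probability 1/3; weight (1/4)·(1/3) = 1/12.
The weights sum to 1/3.
So P(the cheque in envelope 3 | the presenter opened envelope 2 and envelope 4) = (1/12) / (1/3) = 1/4.

1/4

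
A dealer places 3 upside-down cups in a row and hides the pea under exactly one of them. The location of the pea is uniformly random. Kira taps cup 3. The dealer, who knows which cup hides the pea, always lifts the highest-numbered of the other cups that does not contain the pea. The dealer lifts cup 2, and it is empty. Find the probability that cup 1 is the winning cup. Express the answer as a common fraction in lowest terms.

1/2

Consider each possible location of the pea in turn.
If it is under either of cups 1 and 3 (prior 1/3 each): cup 2 is the highest-numbered option available, probability 1; weight (1/3)·1 = 1/3 each.
If it is under cup 2 (prior 1/3): the dealer opened cup 2, so this case is ruled out; weight (1/3)·0 = 0.
The weights sum to 2/3.
So P(the pea under cup 1 | the dealer opened cup 2) = (1/3) / (2/3) = 1/2.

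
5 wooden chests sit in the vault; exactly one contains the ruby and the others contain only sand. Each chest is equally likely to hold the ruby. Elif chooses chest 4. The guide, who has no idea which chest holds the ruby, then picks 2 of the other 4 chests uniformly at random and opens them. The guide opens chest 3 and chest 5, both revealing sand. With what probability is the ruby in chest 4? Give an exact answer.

1/3

Because the guide chose which chests to open without knowing where the ruby is, the choice is independent of the prize location. Learning that none of the 2 opened chests holds the ruby simply rules out those 2 locations and leaves the remaining 3 chests still equally likely by symmetry.
So P(the ruby in chest 4) = 1/3.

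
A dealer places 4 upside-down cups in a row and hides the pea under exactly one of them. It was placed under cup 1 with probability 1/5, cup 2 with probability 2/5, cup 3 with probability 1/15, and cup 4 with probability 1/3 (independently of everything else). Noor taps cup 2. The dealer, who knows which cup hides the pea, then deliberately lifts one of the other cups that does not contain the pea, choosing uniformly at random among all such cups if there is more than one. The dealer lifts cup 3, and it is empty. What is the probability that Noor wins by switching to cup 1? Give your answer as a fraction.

Condition on the true location of the pea.
If it is under cup 1 (prior 1/5): the dealer has 2 equally likely choices, so probability 1/2; weight (1/5)·(1/2) = 1/10.
If it is under cup 2 (prior 2/5): the dealer has 3 equally likely choices, so probability 1/3; weight (2/5)·(1/3) = 2/15.
If it is under cup 3 (prior 1/15): the dealer opened cup 3, so this case is ruled out; weight (1/15)·0 = 0.
If it is under cup 4 (prior 1/3): the dealer has 2 equally likely choices, so probability 1/2; weight (1/3)·(1/2) = 1/6.
The weights sum to 2/5.
So P(the pea under cup 1 | the dealer opened cup 3) = (1/10) / (2/5) = 1/4.

1/4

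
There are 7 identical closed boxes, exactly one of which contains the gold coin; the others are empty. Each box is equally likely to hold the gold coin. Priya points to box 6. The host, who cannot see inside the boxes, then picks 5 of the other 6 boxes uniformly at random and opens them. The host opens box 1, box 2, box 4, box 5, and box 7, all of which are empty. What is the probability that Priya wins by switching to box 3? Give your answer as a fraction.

Condition on the true location of the gold coin.
If it is in any of boxes 1, 2, 4, 5, and 7 (prior 1/7 each): that box was opened and seen not to hold the prize — ruled out; weight (1/7)·0 = 0 each.
If it is in either of boxes 3 and 6 (prior 1/7 each): the host picks exactly this set with probability 1/6 regardless, and none is the prize; weight (1/7)·(1/6) = 1/42 each.
The weights sum to 1/21.
So P(the gold coin in box 3 | the host opened box 1, box 2, box 4, box 5, and box 7) = (1/42) / (1/21) = 1/2.

1/2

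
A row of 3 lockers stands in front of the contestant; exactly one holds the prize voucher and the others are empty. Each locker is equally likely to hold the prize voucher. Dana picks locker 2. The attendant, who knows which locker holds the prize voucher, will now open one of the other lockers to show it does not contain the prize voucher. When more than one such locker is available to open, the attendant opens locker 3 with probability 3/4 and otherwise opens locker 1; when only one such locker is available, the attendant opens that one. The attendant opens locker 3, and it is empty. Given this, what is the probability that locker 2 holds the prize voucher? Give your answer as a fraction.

3/7

Apply Bayes' rule, conditioning on where the prize voucher actually is.
If it is in locker 1 (prior 1/3): only locker 3 is available, probability 1; weight (1/3)·1 = 1/3.
If it is in locker 2 (prior 1/3): locker 3 is available, opened with probability 3/4; weight (1/3)·(3/4) = 1/4.
If it is in locker 3 (prior 1/3): the attendant opened locker 3, so this case is ruled out; weight (1/3)·0 = 0.
The weights sum to 7/12.
So P(the prize voucher in locker 2 | the attendant opened locker 3) = (1/4) / (7/12) = 3/7.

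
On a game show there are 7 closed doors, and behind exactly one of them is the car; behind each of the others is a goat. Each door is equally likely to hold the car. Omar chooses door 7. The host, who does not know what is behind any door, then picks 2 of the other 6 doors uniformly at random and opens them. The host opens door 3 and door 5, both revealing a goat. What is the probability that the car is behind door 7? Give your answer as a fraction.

Apply Bayes' rule, conditioning on where the car actually is.
If it is behind any of doors 1, 2, 4, 6, and 7 (prior 1/7 each): the host picks exactly this set with probability 1/15 regardless, and none is the prize; weight (1/7)·(1/15) = 1/105 each.
If it is behind either of doors 3 and 5 (prior 1/7 each): that door was opened and seen not to hold the prize — ruled out; weight (1/7)·0 = 0 each.
The weights sum to 1/21.
So P(the car behind door 7 | the host opened door 3 and door 5) = (1/105) / (1/21) = 1/5.

1/5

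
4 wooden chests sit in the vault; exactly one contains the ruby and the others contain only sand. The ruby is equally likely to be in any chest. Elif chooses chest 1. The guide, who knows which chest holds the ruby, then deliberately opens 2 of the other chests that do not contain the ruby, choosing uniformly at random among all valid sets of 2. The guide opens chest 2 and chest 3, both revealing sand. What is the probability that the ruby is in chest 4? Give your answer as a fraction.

3/4

Apply Bayes' rule, conditioning on where the ruby actually is.
If it is in chest 1 (prior 1/4): the guide has 3 equally likely choices, so probability 1/3; weight (1/4)·(1/3) = 1/12.
If it is in either of chests 2 and 3 (prior 1/4 each): that chest was opened and seen not to hold the prize — ruled out; weight (1/4)·0 = 0 each.
If it is in chest 4 (prior 1/4): the guide has no choice, probability 1; weight (1/4)·1 = 1/4.
The weights sum to 1/3.
So P(the ruby in chest 4 | the guide opened chest 2 and chest 3) = (1/4) / (1/3) = 3/4.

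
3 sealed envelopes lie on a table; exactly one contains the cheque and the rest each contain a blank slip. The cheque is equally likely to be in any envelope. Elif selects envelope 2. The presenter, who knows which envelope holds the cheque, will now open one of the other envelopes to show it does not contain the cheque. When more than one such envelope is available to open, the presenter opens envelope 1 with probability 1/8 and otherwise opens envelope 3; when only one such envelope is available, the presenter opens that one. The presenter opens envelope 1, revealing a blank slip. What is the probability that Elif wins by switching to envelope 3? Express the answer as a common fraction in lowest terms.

Apply Bayes' rule, conditioning on where the cheque actually is.
If it is in envelope 1 (prior 1/3): the presenter opened envelope 1, so this case is ruled out; weight (1/3)·0 = 0.
If it is in envelope 2 (prior 1/3): envelope 1 is available, opened with probability 1/8; weight (1/3)·(1/8) = 1/24.
If it is in envelope 3 (prior 1/3): only envelope 1 is available, probability 1; weight (1/3)·1 = 1/3.
The weights sum to 3/8.
So P(the cheque in envelope 3 | the presenter opened envelope 1) = (1/3) / (3/8) = 8/9.

8/9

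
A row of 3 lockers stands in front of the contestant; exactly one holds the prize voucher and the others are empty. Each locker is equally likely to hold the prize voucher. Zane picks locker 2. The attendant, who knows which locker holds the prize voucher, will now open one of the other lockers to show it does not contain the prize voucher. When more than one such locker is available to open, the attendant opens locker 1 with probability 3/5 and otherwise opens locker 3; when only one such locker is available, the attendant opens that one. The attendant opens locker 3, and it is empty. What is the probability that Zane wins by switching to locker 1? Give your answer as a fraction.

Condition on the true location of the prize voucher.
If it is in locker 1 (prior 1/3): only locker 3 is available, probability 1; weight (1/3)·1 = 1/3.
If it is in locker 2 (prior 1/3): locker 1 is available but not opened, probability 2/5; weight (1/3)·(2/5) = 2/15.
If it is in locker 3 (prior 1/3): the attendant opened locker 3, so this case is ruled out; weight (1/3)·0 = 0.
The weights sum to 7/15.
So P(the prize voucher in locker 1 | the attendant opened locker 3) = (1/3) / (7/15) = 5/7.

5/7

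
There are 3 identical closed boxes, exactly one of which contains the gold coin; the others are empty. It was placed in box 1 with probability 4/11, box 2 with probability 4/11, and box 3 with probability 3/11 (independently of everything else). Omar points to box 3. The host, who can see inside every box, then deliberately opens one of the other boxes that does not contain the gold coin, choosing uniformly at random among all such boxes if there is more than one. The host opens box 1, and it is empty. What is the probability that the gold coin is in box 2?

8/11

Condition on the true location of the gold coin.
If it is in box 1 (prior 4/11): the host opened box 1, so this case is ruled out; weight (4/11)·0 = 0.
If it is in box 2 (prior 4/11): the host has no choice, probability 1; weight (4/11)·1 = 4/11.
If it is in box 3 (prior 3/11): the host has 2 equally likely choices, so probability 1/2; weight (3/11)·(1/2) = 3/22.
The weights sum to 1/2.
So P(the gold coin in box 2 | the host opened box 1) = (4/11) / (1/2) = 8/11.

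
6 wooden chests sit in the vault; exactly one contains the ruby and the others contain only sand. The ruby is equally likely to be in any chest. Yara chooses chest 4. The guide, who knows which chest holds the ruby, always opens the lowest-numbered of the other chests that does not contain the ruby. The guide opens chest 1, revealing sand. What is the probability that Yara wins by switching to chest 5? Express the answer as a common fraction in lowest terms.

1/5

Consider each possible location of the ruby in turn.
If it is in chest 1 (prior 1/6): the guide opened chest 1, so this case is ruled out; weight (1/6)·0 = 0.
If it is in any of chests 2, 3, 4, 5, and 6 (prior 1/6 each): chest 1 is the lowest-numbered option available, probability 1; weight (1/6)·1 = 1/6 each.
The weights sum to 5/6.
So P(the ruby in chest 5 | the guide opened chest 1) = (1/6) / (5/6) = 1/5.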